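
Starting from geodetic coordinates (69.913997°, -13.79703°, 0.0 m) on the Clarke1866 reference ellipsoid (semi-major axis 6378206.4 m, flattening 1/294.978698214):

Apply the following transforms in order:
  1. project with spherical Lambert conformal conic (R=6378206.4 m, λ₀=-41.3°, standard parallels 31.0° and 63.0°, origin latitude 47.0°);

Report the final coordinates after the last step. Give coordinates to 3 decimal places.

start: φ=69.913997°, λ=-13.797030°, h=0.000 m
→ lcc (R=6378206.4, λ₀=-41.3°): E=1086002.0106, N=2716386.4266

E=1086002.011 m, N=2716386.427 m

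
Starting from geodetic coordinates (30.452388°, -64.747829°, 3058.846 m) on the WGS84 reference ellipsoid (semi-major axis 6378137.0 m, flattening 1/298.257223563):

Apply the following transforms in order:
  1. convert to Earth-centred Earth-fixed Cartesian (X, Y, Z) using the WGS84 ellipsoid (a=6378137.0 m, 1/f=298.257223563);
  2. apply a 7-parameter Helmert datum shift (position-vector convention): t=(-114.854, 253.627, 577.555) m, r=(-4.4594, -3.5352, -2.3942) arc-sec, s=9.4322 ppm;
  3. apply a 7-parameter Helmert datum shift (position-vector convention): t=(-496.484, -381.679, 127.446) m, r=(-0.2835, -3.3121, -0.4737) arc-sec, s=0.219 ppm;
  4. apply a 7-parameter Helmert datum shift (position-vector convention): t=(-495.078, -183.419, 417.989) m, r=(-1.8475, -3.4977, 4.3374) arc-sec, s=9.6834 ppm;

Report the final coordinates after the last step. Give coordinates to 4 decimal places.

start: φ=30.452388°, λ=-64.747829°, h=3058.846 m
→ ECEF (a=6378137.000, f=1/298.257223563): X=2348725.7113, Y=-4979522.0351, Z=3215255.7952
→ Helmert 7p (PV): X=2348520.1038, Y=-4979273.1250, Z=3216011.5898
→ Helmert 7p (PV): X=2347961.0578, Y=-4979656.8678, Z=3216184.2953
→ Helmert 7p (PV): X=2347538.8924, Y=-4979810.3252, Z=3216717.8463

X=2347538.8924 m, Y=-4979810.3252 m, Z=3216717.8463 m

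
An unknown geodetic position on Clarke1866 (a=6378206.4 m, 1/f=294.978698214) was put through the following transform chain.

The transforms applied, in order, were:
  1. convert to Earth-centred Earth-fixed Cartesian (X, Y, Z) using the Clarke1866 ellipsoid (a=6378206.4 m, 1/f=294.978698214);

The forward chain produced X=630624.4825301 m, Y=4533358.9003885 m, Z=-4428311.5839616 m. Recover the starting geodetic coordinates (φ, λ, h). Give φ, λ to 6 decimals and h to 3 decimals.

φ=-44.248450°, λ=82.080546°, h=868.211 m

start: X=630624.4825, Y=4533358.9004, Z=-4428311.5840 m
→ geod (Bowring, a=6378206.400): φ=-44.24845000°, λ=82.08054600°, h=868.2110 m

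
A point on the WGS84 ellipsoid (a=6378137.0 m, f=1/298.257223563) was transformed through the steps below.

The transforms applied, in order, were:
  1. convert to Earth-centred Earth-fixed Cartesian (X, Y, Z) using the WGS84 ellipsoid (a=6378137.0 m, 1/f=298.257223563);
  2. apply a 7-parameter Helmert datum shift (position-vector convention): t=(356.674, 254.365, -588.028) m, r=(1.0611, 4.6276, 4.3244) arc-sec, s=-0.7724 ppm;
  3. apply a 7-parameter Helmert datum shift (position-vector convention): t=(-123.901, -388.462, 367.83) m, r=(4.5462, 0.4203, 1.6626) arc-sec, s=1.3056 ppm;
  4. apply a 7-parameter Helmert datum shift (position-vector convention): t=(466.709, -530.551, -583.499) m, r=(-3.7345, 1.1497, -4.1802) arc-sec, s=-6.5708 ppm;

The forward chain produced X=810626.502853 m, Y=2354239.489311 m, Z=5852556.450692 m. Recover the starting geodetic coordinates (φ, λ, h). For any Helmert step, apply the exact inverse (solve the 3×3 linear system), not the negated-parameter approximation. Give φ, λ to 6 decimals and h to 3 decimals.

start: X=810626.5029, Y=2354239.4893, Z=5852556.4507 m
→ Helmert⁻¹: X=810084.7713, Y=2354695.9557, Z=5853225.5577
→ Helmert⁻¹: X=810214.6725, Y=2355203.8113, Z=5852799.8271
→ Helmert⁻¹: X=809776.6742, Y=2354964.4001, Z=5853398.4290
→ geod (Bowring, a=6378137.000): φ=67.09119700°, λ=71.02398600°, h=1105.8230 m

φ=67.091197°, λ=71.023986°, h=1105.823 m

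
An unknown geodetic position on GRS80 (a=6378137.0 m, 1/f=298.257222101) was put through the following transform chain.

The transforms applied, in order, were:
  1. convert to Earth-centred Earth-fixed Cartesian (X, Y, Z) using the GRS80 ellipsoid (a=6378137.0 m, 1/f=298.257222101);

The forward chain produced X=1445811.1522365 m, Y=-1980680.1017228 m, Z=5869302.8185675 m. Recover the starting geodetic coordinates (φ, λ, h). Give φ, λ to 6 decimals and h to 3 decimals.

φ=67.461031°, λ=-53.872166°, h=1071.957 m

start: X=1445811.1522, Y=-1980680.1017, Z=5869302.8186 m
→ geod (Bowring, a=6378137.000): φ=67.46103100°, λ=-53.87216600°, h=1071.9570 m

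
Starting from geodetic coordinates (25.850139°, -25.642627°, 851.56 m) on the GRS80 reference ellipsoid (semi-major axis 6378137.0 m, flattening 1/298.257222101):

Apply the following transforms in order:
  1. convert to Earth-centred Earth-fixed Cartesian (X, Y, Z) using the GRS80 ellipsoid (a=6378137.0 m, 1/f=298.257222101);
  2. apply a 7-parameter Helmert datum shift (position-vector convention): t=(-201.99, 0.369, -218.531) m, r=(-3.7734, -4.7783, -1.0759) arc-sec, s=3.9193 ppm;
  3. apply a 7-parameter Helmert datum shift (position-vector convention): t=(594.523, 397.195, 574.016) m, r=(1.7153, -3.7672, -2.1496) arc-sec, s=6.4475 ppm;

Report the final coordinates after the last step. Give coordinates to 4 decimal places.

X=5178884.1484 m, Y=-2485585.7332 m, Z=2765124.8908 m

start: φ=25.850139°, λ=-25.642627°, h=851.560 m
→ ECEF (a=6378137.000, f=1/298.257222101): X=5178591.3378, Y=-2485904.1320, Z=2764501.3985
→ Helmert 7p (PV): X=5178332.6352, Y=-2485889.9444, Z=2764459.1466
→ Helmert 7p (PV): X=5178884.1484, Y=-2485585.7332, Z=2765124.8908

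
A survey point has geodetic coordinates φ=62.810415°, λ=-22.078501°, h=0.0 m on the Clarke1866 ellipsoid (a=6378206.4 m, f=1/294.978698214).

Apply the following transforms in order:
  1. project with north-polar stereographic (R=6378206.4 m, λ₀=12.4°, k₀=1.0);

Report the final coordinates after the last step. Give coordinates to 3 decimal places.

E=-1746337.691 m, N=-2542980.751 m

start: φ=62.810415°, λ=-22.078501°, h=0.000 m
→ stereo (R=6378206.4, λ₀=12.4°): E=-1746337.6913, N=-2542980.7508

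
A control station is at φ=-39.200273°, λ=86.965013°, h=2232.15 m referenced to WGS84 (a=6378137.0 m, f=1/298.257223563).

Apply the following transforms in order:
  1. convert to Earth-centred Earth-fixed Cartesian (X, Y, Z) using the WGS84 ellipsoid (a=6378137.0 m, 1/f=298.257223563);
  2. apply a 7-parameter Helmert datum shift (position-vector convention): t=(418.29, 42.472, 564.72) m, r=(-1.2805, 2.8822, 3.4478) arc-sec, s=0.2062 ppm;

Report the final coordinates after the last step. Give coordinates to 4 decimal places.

start: φ=-39.200273°, λ=86.965013°, h=2232.150 m
→ ECEF (a=6378137.000, f=1/298.257223563): X=262136.2394, Y=4944090.4092, Z=-4010982.2229
→ Helmert 7p (PV): X=262415.8943, Y=4944113.3820, Z=-4010452.6859

X=262415.8943 m, Y=4944113.3820 m, Z=-4010452.6859 m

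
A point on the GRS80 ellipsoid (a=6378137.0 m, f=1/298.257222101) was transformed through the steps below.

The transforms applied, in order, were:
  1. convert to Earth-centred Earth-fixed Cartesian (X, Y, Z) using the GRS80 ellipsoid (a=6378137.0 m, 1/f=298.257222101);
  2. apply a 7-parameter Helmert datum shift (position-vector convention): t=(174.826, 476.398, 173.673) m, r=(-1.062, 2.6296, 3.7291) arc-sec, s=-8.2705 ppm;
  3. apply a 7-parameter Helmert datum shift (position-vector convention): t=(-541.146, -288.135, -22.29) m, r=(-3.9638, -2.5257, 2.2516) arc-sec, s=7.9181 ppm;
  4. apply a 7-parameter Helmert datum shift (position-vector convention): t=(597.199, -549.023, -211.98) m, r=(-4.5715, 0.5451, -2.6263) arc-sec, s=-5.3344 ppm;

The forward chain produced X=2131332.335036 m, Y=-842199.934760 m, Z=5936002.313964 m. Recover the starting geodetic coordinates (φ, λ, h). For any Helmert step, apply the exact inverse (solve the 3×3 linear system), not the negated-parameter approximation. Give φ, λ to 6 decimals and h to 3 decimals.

start: X=2131332.3350, Y=-842199.9348, Z=5936002.3140 m
→ Helmert⁻¹: X=2130741.5323, Y=-841759.8377, Z=5936232.9351
→ Helmert⁻¹: X=2131329.3038, Y=-841602.3812, Z=5936165.9505
→ Helmert⁻¹: X=2131081.2013, Y=-842154.8351, Z=5936064.2039
→ geod (Bowring, a=6378137.000): φ=69.02124900°, λ=-21.56280500°, h=3472.4270 m

φ=69.021249°, λ=-21.562805°, h=3472.427 m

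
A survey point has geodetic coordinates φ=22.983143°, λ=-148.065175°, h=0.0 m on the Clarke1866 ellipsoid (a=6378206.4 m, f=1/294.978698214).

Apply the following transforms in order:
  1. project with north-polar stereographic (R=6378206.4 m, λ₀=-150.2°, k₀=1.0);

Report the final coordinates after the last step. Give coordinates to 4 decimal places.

start: φ=22.983143°, λ=-148.065175°, h=0.000 m
→ stereo (R=6378206.4, λ₀=-150.2°): E=314622.2460, N=-8440122.2885

E=314622.2460 m, N=-8440122.2885 m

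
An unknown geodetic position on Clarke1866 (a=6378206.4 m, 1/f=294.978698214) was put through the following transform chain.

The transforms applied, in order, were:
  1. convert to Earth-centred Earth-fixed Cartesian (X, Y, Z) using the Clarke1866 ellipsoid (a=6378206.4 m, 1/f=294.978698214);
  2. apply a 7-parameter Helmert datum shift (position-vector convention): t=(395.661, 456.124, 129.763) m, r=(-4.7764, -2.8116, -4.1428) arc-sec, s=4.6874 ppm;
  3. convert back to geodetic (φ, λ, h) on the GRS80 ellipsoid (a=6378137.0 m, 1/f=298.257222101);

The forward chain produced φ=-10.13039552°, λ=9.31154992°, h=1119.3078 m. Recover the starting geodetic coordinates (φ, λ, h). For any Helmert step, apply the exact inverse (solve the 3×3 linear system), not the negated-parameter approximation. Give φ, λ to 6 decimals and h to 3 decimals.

start: φ=-10.130396°, λ=9.311550°, h=1119.308 m
→ ECEF (a=6378137.000, f=1/298.257222101): X=6197697.2399, Y=1016194.7477, Z=-1114646.2585
→ Helmert⁻¹: X=6197236.9296, Y=1015884.1489, Z=-1114831.7463
→ geod (Bowring, a=6378206.400): φ=-10.13359100°, λ=9.30943300°, h=593.2480 m

φ=-10.133591°, λ=9.309433°, h=593.248 m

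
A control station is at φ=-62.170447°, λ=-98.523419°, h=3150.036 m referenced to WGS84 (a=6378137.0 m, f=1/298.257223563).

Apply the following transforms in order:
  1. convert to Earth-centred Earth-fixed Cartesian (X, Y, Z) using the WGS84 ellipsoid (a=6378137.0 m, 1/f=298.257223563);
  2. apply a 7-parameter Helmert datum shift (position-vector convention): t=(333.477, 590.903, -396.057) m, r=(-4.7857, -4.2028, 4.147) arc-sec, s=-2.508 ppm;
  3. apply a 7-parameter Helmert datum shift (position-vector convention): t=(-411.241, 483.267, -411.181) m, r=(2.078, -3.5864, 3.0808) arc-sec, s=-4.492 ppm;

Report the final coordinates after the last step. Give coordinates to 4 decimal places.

start: φ=-62.170447°, λ=-98.523419°, h=3150.036 m
→ ECEF (a=6378137.000, f=1/298.257223563): X=-442696.8750, Y=-2953894.3024, Z=-5620193.9612
→ Helmert 7p (PV): X=-442188.3838, Y=-2953435.2894, Z=-5620516.4078
→ Helmert 7p (PV): X=-442455.8003, Y=-2952888.7369, Z=-5620939.7839

X=-442455.8003 m, Y=-2952888.7369 m, Z=-5620939.7839 m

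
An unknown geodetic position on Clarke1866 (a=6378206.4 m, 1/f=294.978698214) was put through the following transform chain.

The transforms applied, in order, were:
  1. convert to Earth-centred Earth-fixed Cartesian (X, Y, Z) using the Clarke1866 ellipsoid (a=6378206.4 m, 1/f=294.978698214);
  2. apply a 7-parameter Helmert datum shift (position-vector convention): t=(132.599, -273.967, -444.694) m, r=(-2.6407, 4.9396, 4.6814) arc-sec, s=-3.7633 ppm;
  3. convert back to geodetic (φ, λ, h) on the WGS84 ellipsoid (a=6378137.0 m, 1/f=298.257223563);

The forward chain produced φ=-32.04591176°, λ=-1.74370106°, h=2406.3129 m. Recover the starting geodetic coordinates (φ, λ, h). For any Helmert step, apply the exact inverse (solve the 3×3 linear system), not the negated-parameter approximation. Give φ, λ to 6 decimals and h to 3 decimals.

start: φ=-32.045912°, λ=-1.743701°, h=2406.313 m
→ ECEF (a=6378137.000, f=1/298.257223563): X=5410891.5867, Y=-164722.2780, Z=-3366024.5746
→ Helmert⁻¹: X=5410856.2116, Y=-164528.6488, Z=-3365465.0743
→ geod (Bowring, a=6378206.400): φ=-32.04376000°, λ=-1.74166400°, h=2071.9040 m

φ=-32.043760°, λ=-1.741664°, h=2071.904 m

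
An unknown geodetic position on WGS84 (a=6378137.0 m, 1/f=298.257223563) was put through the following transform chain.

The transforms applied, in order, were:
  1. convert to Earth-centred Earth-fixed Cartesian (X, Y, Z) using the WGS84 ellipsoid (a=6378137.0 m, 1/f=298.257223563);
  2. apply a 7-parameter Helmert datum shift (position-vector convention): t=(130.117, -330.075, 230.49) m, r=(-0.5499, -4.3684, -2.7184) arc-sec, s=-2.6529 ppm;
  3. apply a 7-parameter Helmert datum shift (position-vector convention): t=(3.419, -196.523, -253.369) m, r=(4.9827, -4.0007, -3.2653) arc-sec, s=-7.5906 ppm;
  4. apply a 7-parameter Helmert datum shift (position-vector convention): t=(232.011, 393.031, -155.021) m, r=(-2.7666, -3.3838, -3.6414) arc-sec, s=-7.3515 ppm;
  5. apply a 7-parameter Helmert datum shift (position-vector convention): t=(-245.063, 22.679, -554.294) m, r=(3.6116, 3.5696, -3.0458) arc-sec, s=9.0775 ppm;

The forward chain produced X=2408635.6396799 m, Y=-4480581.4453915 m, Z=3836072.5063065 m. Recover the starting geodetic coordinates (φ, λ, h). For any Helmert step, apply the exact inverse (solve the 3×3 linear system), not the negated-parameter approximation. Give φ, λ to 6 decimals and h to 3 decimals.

φ=37.211393°, λ=-61.733815°, h=1245.363 m

start: X=2408635.6397, Y=-4480581.4454, Z=3836072.5063 m
→ Helmert⁻¹: X=2408858.5990, Y=-4480460.7027, Z=3836712.1119
→ Helmert⁻¹: X=2408786.3440, Y=-4480895.6126, Z=3836795.7218
→ Helmert⁻¹: X=2408946.5649, Y=-4480602.2729, Z=3837139.7298
→ Helmert⁻¹: X=2408963.1437, Y=-4480262.5645, Z=3836856.4559
→ geod (Bowring, a=6378137.000): φ=37.21139300°, λ=-61.73381500°, h=1245.3630 m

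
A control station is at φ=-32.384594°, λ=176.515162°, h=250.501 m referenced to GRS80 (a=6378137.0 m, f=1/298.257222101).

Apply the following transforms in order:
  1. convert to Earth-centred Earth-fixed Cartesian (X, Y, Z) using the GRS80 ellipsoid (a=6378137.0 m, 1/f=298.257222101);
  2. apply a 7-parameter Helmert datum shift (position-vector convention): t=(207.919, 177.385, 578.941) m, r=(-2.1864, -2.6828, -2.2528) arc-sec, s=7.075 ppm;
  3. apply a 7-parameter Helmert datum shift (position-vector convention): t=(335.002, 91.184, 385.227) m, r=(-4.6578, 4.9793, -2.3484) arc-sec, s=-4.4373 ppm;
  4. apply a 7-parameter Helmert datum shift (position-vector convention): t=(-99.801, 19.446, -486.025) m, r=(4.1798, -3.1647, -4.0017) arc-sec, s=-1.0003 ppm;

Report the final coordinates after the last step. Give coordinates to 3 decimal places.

X=-5381117.018 m, Y=328191.184 m, Z=-3396211.085 m

start: φ=-32.384594°, λ=176.515162°, h=250.501 m
→ ECEF (a=6378137.000, f=1/298.257222101): X=-5381579.2945, Y=327722.0757, Z=-3396656.7799
→ Helmert 7p (PV): X=-5381361.6916, Y=327924.5520, Z=-3396175.3406
→ Helmert 7p (PV): X=-5381081.0618, Y=327998.8585, Z=-3395652.5415
→ Helmert 7p (PV): X=-5381117.0176, Y=328191.1838, Z=-3396211.0845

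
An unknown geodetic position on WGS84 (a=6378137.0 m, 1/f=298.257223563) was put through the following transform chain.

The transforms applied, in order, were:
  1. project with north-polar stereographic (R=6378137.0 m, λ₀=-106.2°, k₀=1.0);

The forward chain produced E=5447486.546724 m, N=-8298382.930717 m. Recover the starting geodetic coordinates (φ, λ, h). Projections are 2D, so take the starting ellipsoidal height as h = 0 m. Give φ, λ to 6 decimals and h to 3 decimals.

φ=14.221504°, λ=-72.917040°, h=0.000 m

start: E=5447486.5467, N=-8298382.9307 m
→ stereo⁻¹: φ=14.22150400°, λ=-72.91704000°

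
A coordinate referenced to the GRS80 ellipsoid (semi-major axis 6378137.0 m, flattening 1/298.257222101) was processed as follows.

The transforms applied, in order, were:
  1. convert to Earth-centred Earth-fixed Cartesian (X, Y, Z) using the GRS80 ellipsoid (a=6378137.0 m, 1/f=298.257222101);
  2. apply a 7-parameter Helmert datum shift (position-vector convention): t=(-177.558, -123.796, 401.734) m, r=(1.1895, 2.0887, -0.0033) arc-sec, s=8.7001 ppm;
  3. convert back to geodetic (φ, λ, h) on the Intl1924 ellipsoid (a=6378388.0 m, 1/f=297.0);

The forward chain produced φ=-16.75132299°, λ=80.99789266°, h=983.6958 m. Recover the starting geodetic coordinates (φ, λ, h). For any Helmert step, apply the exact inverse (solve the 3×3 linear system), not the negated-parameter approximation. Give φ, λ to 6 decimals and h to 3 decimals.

start: φ=-16.751323°, λ=80.997893°, h=983.696 m
→ ECEF (a=6378388.000, f=1/297.0): X=956094.0165, Y=6035103.4053, Z=-1826803.5047
→ Helmert⁻¹: X=956281.6612, Y=6035164.1727, Z=-1827214.4623
→ geod (Bowring, a=6378137.000): φ=-16.75419100°, λ=80.99624400°, h=1431.1720 m

φ=-16.754191°, λ=80.996244°, h=1431.172 m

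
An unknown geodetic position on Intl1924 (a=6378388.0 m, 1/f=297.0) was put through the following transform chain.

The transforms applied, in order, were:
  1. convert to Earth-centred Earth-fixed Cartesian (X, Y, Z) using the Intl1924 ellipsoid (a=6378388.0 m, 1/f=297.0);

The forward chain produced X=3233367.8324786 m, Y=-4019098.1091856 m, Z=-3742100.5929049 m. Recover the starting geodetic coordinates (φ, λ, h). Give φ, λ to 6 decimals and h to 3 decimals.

φ=-36.143057°, λ=-51.183293°, h=1728.378 m

start: X=3233367.8325, Y=-4019098.1092, Z=-3742100.5929 m
→ geod (Bowring, a=6378388.000): φ=-36.14305700°, λ=-51.18329300°, h=1728.3780 m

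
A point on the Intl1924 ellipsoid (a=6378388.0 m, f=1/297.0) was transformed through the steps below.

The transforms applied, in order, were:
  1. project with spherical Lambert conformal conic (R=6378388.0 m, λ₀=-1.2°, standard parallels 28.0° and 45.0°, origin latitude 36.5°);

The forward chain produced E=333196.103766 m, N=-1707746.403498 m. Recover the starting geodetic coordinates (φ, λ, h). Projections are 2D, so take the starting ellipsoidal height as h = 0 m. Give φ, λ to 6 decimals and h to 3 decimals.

φ=21.124477°, λ=1.933390°, h=0.000 m

start: E=333196.1038, N=-1707746.4035 m
→ lcc⁻¹: φ=21.12447700°, λ=1.93339000°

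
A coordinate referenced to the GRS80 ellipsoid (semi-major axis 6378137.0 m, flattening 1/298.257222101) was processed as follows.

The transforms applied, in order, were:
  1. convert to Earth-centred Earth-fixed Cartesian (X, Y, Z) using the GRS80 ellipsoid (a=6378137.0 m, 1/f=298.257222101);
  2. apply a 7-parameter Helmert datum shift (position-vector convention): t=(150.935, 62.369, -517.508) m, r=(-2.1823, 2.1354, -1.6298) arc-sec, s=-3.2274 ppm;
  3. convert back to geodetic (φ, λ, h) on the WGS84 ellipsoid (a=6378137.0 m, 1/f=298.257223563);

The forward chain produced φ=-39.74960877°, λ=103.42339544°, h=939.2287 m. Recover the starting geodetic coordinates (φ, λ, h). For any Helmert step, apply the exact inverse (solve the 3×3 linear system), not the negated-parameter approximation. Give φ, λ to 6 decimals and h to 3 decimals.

φ=-39.745720°, λ=103.425137°, h=609.020 m

start: φ=-39.749609°, λ=103.423395°, h=939.229 m
→ ECEF (a=6378137.000, f=1/298.257223563): X=-1140123.4319, Y=4777083.8759, Z=-4057249.9851
→ Helmert⁻¹: X=-1140273.7951, Y=4777070.8348, Z=-4056706.8329
→ geod (Bowring, a=6378137.000): φ=-39.74572000°, λ=103.42513700°, h=609.0200 m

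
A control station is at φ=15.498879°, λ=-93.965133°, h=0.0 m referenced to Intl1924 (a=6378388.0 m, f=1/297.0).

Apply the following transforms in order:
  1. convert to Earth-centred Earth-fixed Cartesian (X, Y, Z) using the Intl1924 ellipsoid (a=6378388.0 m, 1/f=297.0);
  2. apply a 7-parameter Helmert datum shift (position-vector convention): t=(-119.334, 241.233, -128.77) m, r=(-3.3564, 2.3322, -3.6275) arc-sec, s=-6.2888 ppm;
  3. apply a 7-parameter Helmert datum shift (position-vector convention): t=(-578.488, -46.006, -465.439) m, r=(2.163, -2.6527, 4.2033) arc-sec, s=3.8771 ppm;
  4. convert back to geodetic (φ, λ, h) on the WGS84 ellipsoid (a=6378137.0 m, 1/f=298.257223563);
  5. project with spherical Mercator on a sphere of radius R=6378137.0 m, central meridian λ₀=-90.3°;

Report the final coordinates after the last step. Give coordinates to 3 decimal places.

E=-408722.612 m, N=1746193.887 m

start: φ=15.498879°, λ=-93.965133°, h=0.000 m
→ ECEF (a=6378388.000, f=1/297.0): X=-425124.8415, Y=-6133201.8940, Z=1693377.9704
→ Helmert 7p (PV): X=-425330.2170, Y=-6132887.0591, Z=1693343.1585
→ Helmert 7p (PV): X=-425807.1541, Y=-6132983.2678, Z=1692814.5018
→ geod (Bowring, a=6378137.000): φ=15.49396057°, λ=-93.97161769°, h=-70.7185 m
→ merc (R=6378137.0, λ₀=-90.3°): E=-408722.6118, N=1746193.8871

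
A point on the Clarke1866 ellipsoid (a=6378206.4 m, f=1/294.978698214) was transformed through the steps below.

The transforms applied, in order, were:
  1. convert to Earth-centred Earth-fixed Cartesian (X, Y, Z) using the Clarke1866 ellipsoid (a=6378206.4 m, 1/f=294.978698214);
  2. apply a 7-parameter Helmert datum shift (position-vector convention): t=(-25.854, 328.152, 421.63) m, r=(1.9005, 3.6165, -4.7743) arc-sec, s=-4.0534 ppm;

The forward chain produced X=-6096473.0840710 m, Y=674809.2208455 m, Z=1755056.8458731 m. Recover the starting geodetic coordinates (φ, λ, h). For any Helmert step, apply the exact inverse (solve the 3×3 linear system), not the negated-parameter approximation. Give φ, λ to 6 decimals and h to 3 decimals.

φ=16.066176°, λ=173.687958°, h=3144.260 m

start: X=-6096473.0841, Y=674809.2208, Z=1755056.8459 m
→ Helmert⁻¹: X=-6096518.3132, Y=674358.8560, Z=1754529.2227
→ geod (Bowring, a=6378206.400): φ=16.06617600°, λ=173.68795800°, h=3144.2600 m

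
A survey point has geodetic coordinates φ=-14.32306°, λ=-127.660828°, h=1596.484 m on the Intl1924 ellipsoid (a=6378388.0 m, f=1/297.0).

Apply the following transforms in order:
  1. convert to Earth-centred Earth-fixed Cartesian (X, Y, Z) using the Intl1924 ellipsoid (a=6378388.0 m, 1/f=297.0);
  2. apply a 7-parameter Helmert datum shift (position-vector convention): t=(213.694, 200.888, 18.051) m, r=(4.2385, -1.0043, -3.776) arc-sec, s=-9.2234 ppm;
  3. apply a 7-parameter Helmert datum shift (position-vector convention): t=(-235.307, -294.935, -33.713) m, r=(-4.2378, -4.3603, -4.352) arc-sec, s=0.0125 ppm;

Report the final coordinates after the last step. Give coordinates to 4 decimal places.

start: φ=-14.323060°, λ=-127.660828°, h=1596.484 m
→ ECEF (a=6378388.000, f=1/297.0): X=-3777690.9256, Y=-4894673.3667, Z=-1568052.4902
→ Helmert 7p (PV): X=-3777524.3575, Y=-4894325.9559, Z=-1568138.9486
→ Helmert 7p (PV): X=-3777829.8282, Y=-4894573.4679, Z=-1568151.9795

X=-3777829.8282 m, Y=-4894573.4679 m, Z=-1568151.9795 m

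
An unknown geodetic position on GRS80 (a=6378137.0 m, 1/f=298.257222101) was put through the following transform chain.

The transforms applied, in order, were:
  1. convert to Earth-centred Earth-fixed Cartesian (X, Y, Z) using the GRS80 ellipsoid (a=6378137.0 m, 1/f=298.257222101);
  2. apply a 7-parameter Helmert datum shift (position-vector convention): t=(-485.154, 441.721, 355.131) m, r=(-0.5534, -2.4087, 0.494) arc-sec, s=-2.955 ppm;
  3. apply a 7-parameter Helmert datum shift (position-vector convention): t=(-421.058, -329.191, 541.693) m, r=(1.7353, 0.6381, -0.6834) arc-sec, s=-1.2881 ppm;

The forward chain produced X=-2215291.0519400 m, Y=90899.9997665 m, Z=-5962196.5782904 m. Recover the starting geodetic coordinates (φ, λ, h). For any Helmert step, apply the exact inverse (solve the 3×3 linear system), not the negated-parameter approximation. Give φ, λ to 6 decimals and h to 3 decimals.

φ=-69.736731°, λ=177.653237°, h=2311.930 m

start: X=-2215291.0519, Y=90899.9998, Z=-5962196.5783 m
→ Helmert⁻¹: X=-2214854.7026, Y=91171.8055, Z=-5962753.5708
→ Helmert⁻¹: X=-2214445.5101, Y=90751.6549, Z=-5963100.2197
→ geod (Bowring, a=6378137.000): φ=-69.73673100°, λ=177.65323700°, h=2311.9300 m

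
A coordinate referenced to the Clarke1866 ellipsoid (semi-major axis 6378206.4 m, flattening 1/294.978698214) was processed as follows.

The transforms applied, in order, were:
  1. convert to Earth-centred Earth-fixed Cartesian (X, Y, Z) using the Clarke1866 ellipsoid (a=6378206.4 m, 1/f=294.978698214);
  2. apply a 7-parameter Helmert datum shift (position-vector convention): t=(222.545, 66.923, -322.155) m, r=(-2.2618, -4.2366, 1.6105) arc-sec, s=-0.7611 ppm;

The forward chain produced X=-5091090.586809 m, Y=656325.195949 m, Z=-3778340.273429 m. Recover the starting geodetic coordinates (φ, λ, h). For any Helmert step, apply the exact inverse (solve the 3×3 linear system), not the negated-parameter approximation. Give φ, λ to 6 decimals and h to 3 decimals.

start: X=-5091090.5868, Y=656325.1959, Z=-3778340.2734 m
→ Helmert⁻¹: X=-5091389.4790, Y=656339.9523, Z=-3777909.2216
→ geod (Bowring, a=6378206.400): φ=-36.53630800°, λ=172.65441200°, h=3238.7390 m

φ=-36.536308°, λ=172.654412°, h=3238.739 m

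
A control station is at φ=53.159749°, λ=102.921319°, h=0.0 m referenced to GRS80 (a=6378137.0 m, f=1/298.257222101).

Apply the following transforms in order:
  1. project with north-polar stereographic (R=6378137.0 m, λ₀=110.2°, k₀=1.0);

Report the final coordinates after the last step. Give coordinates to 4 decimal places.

E=-538256.4157 m, N=-4214189.4250 m

start: φ=53.159749°, λ=102.921319°, h=0.000 m
→ stereo (R=6378137.0, λ₀=110.2°): E=-538256.4157, N=-4214189.4250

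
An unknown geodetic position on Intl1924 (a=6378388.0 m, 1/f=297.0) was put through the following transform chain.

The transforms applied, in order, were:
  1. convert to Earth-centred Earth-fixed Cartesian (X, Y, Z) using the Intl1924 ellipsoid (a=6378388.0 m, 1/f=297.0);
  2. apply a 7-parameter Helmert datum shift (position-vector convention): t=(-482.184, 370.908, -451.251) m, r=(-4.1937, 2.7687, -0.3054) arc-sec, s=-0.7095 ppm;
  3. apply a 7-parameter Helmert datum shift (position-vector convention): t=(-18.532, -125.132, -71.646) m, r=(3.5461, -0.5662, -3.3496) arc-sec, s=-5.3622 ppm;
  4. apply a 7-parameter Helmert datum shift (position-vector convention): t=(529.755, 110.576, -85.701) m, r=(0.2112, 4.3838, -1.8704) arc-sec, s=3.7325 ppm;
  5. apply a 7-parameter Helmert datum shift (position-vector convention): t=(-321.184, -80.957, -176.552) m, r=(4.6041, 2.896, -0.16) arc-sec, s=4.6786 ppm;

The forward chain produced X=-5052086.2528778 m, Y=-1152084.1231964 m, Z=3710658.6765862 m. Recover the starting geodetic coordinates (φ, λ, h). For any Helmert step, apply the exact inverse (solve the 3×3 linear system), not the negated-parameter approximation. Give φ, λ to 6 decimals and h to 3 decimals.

φ=35.794011°, λ=-167.149831°, h=2549.474 m

start: X=-5052086.2529, Y=-1152084.1232, Z=3710658.6766 m
→ Helmert⁻¹: X=-5051792.6403, Y=-1151918.8659, Z=3710772.6513
→ Helmert⁻¹: X=-5052371.9559, Y=-1152067.1571, Z=3710738.3018
→ Helmert⁻¹: X=-5052351.6223, Y=-1151966.4517, Z=3710863.5194
→ Helmert⁻¹: X=-5051921.1322, Y=-1152421.1126, Z=3711226.1608
→ geod (Bowring, a=6378388.000): φ=35.79401100°, λ=-167.14983100°, h=2549.4740 m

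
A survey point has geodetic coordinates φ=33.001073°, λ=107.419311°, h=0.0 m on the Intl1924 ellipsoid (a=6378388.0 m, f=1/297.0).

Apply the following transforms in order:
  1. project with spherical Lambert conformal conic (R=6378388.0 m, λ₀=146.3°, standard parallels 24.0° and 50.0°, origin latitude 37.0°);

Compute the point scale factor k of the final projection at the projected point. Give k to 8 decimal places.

0.97708496

start: φ=33.001073°, λ=107.419311°, h=0.000 m
→ into lcc (λ₀=146.3°): φ=33.00107300°, λ−λ₀=-38.88068900°
scale k = 0.97708496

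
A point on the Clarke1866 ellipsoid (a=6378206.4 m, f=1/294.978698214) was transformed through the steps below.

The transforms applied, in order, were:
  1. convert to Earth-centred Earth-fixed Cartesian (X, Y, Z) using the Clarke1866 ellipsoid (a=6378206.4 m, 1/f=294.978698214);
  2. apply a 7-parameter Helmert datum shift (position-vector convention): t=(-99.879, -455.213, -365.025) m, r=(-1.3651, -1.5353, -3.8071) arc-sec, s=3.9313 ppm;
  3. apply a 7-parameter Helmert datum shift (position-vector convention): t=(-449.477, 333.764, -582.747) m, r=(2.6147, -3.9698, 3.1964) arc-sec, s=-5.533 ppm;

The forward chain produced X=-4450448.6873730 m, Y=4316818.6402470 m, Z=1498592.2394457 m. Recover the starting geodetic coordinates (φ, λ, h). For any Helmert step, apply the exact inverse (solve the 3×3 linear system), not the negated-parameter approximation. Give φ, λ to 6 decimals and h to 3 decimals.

start: X=-4450448.6874, Y=4316818.6402, Z=1498592.2394 m
→ Helmert⁻¹: X=-4449928.0858, Y=4316596.7229, Z=1499214.2063
→ Helmert⁻¹: X=-4449879.2302, Y=4316942.9065, Z=1499635.0284
→ geod (Bowring, a=6378206.400): φ=13.68696500°, λ=135.86874200°, h=1577.9560 m

φ=13.686965°, λ=135.868742°, h=1577.956 m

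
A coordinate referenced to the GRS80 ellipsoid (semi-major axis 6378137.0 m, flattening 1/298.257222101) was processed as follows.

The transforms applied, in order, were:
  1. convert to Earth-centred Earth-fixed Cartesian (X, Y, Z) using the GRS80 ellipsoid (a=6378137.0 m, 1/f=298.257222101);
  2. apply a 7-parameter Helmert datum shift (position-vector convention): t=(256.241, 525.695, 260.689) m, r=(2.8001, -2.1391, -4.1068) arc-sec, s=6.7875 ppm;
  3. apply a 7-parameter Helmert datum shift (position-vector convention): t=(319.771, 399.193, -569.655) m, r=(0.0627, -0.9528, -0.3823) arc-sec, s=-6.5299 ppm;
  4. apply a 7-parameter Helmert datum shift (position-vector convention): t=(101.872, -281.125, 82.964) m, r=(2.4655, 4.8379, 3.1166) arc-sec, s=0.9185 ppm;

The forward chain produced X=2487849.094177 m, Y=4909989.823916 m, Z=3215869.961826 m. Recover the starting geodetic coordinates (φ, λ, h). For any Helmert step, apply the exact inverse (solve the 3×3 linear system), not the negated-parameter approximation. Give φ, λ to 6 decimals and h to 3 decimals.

φ=30.467967°, λ=63.133355°, h=1562.335 m

start: X=2487849.0942, Y=4909989.8239, Z=3215869.9618 m
→ Helmert⁻¹: X=2487743.7043, Y=4910267.2883, Z=3215783.7008
→ Helmert⁻¹: X=2487445.9332, Y=4909905.7445, Z=3216361.3757
→ Helmert⁻¹: X=2487108.4138, Y=4909439.9043, Z=3215986.4176
→ geod (Bowring, a=6378137.000): φ=30.46796700°, λ=63.13335500°, h=1562.3350 m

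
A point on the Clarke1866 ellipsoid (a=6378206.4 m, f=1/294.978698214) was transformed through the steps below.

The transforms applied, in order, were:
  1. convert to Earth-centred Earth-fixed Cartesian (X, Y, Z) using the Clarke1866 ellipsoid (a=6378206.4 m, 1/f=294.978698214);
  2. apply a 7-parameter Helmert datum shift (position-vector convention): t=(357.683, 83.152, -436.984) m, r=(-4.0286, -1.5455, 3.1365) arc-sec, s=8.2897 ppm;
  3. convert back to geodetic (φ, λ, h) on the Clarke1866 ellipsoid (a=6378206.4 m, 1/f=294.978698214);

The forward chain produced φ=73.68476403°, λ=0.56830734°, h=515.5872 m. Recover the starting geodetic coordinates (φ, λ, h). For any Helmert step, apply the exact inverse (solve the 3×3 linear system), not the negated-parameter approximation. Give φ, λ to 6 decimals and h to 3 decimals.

φ=73.688531°, λ=0.561086°, h=781.482 m

start: φ=73.684764°, λ=0.568307°, h=515.587 m
→ ECEF (a=6378206.400, f=1/294.978698214): X=1797446.1270, Y=17829.1548, Z=6099463.1580
→ Helmert⁻¹: X=1797119.5192, Y=17599.3912, Z=6099836.4543
→ geod (Bowring, a=6378206.400): φ=73.68853100°, λ=0.56108600°, h=781.4820 m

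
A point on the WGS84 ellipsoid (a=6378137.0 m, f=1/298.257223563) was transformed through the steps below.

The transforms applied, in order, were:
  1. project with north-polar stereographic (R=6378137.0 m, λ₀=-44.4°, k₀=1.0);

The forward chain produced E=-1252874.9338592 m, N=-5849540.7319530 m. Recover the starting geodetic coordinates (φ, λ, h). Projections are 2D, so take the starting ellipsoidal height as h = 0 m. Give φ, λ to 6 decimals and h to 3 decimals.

φ=39.750407°, λ=-56.489156°, h=0.000 m

start: E=-1252874.9339, N=-5849540.7320 m
→ stereo⁻¹: φ=39.75040700°, λ=-56.48915600°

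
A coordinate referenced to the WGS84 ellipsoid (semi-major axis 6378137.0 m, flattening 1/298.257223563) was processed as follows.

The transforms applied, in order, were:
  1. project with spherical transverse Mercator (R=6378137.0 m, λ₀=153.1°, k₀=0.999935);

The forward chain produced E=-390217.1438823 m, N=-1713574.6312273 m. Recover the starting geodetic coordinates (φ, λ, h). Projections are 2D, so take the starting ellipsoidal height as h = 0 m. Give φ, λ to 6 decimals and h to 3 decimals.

start: E=-390217.1439, N=-1713574.6312 m
→ tm⁻¹: φ=-15.36482300°, λ=149.46654600°

φ=-15.364823°, λ=149.466546°, h=0.000 m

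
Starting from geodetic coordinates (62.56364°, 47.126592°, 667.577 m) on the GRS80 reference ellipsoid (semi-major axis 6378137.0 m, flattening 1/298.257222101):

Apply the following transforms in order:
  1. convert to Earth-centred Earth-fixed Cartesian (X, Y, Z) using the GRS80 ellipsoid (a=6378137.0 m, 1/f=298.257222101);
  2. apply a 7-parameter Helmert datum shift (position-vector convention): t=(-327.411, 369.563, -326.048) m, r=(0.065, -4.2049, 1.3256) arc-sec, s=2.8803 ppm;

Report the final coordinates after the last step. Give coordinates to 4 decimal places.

X=2004561.6702 m, Y=2160046.1175 m, Z=5638057.3269 m

start: φ=62.563640°, λ=47.126592°, h=667.577 m
→ ECEF (a=6378137.000, f=1/298.257222101): X=2005012.1285, Y=2159659.2253, Z=5638325.5801
→ Helmert 7p (PV): X=2004561.6702, Y=2160046.1175, Z=5638057.3269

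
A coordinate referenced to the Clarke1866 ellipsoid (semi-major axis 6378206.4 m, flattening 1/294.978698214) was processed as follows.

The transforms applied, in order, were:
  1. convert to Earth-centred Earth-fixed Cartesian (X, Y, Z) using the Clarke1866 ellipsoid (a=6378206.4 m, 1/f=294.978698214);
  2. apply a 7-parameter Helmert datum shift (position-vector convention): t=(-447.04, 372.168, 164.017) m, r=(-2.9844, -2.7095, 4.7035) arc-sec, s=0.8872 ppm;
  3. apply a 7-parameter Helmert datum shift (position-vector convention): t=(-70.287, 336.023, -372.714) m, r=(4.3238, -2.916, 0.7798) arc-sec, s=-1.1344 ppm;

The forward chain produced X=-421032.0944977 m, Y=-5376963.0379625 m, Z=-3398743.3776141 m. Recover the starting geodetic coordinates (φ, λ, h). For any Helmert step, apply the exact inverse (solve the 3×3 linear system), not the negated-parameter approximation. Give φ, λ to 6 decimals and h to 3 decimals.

φ=-32.388074°, λ=-94.473714°, h=3400.387 m

start: X=-421032.0945, Y=-5376963.0380, Z=-3398743.3776 m
→ Helmert⁻¹: X=-421030.6563, Y=-5377374.8047, Z=-3398255.8440
→ Helmert⁻¹: X=-420750.5143, Y=-5377683.4352, Z=-3398489.1275
→ geod (Bowring, a=6378206.400): φ=-32.38807400°, λ=-94.47371400°, h=3400.3870 m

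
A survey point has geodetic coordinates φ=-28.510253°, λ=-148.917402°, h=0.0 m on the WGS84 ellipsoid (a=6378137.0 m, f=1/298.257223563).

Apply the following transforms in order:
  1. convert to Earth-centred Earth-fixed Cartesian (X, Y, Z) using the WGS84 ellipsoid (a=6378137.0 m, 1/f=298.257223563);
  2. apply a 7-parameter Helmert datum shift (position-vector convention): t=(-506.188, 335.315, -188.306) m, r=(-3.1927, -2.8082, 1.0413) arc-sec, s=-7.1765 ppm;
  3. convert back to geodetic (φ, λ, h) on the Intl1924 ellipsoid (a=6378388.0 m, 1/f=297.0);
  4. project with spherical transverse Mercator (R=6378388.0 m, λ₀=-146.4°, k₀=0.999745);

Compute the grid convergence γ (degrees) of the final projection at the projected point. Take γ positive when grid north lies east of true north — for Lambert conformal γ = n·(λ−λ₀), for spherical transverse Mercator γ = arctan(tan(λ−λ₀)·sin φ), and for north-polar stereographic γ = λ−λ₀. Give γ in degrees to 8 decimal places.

1.20448321

start: φ=-28.510253°, λ=-148.917402°, h=0.000 m
→ ECEF (a=6378137.000, f=1/298.257223563): X=-4803639.1758, Y=-2895750.8890, Z=-3026315.3828
→ Helmert 7p (PV): X=-4804055.0702, Y=-2895465.8860, Z=-3026502.5473
→ geod (Bowring, a=6378388.000): φ=-28.51152688°, λ=-148.92208848°, h=42.8095 m
→ into tm (λ₀=-146.4°): φ=-28.51152688°, λ−λ₀=-2.52208848°
convergence γ = 1.20448321°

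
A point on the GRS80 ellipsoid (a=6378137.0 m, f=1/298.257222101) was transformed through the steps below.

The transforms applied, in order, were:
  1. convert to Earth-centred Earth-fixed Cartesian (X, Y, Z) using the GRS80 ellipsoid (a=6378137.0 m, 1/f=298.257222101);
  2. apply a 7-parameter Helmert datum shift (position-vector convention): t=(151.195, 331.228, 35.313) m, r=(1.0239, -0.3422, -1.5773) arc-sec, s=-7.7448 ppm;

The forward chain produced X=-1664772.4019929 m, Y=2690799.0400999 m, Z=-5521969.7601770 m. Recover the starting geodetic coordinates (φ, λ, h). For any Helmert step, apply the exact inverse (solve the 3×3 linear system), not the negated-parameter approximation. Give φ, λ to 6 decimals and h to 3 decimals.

start: X=-1664772.4020, Y=2690799.0401, Z=-5521969.7602 m
→ Helmert⁻¹: X=-1664966.2266, Y=2690448.5059, Z=-5522058.4335
→ geod (Bowring, a=6378137.000): φ=-60.35438100°, λ=121.75101900°, h=2238.4510 m

φ=-60.354381°, λ=121.751019°, h=2238.451 m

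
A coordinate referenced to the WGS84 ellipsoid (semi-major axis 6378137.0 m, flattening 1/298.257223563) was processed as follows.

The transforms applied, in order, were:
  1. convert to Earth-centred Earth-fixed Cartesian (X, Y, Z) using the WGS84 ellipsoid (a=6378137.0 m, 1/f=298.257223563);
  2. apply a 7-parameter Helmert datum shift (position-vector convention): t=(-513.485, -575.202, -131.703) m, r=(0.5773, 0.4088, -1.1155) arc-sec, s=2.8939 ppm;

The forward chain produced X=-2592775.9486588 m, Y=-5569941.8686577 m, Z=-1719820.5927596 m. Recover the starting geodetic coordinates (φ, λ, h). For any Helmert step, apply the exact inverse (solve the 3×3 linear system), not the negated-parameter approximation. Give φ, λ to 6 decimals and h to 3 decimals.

φ=-15.739021°, λ=-114.959272°, h=2669.082 m

start: X=-2592775.9487, Y=-5569941.8687, Z=-1719820.5928 m
→ Helmert⁻¹: X=-2592221.4340, Y=-5569369.3816, Z=-1719673.4630
→ geod (Bowring, a=6378137.000): φ=-15.73902100°, λ=-114.95927200°, h=2669.0820 m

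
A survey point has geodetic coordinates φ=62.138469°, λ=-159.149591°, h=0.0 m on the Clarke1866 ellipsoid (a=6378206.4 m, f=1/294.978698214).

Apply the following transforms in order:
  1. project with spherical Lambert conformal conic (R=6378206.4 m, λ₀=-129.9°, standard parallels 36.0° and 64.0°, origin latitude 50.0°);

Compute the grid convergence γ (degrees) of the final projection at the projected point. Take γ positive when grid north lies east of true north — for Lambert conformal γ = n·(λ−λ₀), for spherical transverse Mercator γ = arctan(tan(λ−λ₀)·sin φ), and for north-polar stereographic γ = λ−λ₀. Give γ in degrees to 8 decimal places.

start: φ=62.138469°, λ=-159.149591°, h=0.000 m
→ into lcc (λ₀=-129.9°): φ=62.13846900°, λ−λ₀=-29.24959100°
convergence γ = -22.64029836°

-22.64029836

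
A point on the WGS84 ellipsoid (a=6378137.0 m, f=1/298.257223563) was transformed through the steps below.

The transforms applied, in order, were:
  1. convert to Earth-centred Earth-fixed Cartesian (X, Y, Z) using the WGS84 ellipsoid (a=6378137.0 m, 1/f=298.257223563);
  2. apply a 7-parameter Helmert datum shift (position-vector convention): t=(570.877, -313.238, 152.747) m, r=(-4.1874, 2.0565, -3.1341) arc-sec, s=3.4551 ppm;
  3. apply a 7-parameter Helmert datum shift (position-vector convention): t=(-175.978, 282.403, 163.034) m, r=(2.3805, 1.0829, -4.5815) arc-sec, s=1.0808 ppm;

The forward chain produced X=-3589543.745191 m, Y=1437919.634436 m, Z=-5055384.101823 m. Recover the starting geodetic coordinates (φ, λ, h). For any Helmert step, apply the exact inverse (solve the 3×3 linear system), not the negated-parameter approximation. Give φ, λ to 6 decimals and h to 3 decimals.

start: X=-3589543.7452, Y=1437919.6344, Z=-5055384.1018 m
→ Helmert⁻¹: X=-3589369.2751, Y=1437497.6051, Z=-5055577.1063
→ Helmert⁻¹: X=-3589899.1896, Y=1437853.9651, Z=-5055718.9873
→ geod (Bowring, a=6378137.000): φ=-52.77298800°, λ=158.17253200°, h=526.1770 m

φ=-52.772988°, λ=158.172532°, h=526.177 m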